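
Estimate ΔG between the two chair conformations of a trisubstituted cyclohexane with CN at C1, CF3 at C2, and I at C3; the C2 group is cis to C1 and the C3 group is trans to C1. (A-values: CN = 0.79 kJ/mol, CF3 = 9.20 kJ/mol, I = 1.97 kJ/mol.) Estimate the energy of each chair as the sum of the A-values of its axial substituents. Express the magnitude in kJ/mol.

Chair I (cyano axial, trifluoromethyl equatorial, iodo equatorial): E = 0.79 kJ/mol.
Chair II (cyano equatorial, trifluoromethyl axial, iodo axial): E = 11.17 kJ/mol.
ΔE = 11.17 − 0.79 = 10.38 kJ/mol; chair I is more stable.

10.38 kJ/mol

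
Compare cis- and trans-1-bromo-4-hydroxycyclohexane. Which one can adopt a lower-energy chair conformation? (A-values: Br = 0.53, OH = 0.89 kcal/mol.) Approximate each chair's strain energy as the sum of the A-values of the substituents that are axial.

trans

At 1,4 positions (parity opposite): cis → (a,e or e,a); trans → (e,e or a,a).
Best chair for cis: E = 0.53 kcal/mol; best chair for trans: E = 0.00 kcal/mol.
The trans isomer is lower by 0.53 kcal/mol.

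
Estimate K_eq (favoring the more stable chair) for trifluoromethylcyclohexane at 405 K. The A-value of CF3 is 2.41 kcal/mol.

One chair has the trifluoromethyl group axial (E = 2.41 kcal/mol) and the other has it equatorial (E = 0).
ΔG = 2.41 kcal/mol between the two chairs.
K = exp(ΔG/RT) with R = 1.987×10⁻³ kcal mol⁻¹ K⁻¹ and T = 405 K gives K ≈ 20.

K ≈ 20.0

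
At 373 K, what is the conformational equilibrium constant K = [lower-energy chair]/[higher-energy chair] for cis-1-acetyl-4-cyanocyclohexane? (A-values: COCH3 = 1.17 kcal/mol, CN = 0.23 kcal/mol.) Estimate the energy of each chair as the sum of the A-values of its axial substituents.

K ≈ 3.55

C1 and C4 have opposite parity, so for the cis isomer the two substituents are one axial and one equatorial in each chair.
Chair I (acetyl axial, cyano equatorial): E = 1.17 kcal/mol; chair II (acetyl equatorial, cyano axial): E = 0.23 kcal/mol.
ΔG = 0.94 kcal/mol between the two chairs.
K = exp(ΔG/RT) with R = 1.987×10⁻³ kcal mol⁻¹ K⁻¹ and T = 373 K gives K ≈ 3.55.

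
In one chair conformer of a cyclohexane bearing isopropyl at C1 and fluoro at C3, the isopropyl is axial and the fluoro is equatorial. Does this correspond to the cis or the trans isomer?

C1 and C3 have the same parity, so their axial bonds point in the same direction.
With same-parity carbons, two substituents on the same face are both axial or both equatorial; opposite faces give one of each.
Here the groups are axial/equatorial → opposite face → trans.

trans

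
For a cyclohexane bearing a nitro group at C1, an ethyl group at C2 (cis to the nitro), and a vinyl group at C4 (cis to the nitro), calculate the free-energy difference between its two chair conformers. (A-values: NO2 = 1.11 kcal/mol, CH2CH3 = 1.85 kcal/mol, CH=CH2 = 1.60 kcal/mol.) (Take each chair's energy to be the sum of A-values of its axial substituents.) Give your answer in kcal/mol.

2.34 kcal/mol

Chair I (nitro axial, ethyl equatorial, vinyl equatorial): E = 1.11 kcal/mol.
Chair II (nitro equatorial, ethyl axial, vinyl axial): E = 3.45 kcal/mol.
ΔE = 3.45 − 1.11 = 2.34 kcal/mol; chair I is more stable.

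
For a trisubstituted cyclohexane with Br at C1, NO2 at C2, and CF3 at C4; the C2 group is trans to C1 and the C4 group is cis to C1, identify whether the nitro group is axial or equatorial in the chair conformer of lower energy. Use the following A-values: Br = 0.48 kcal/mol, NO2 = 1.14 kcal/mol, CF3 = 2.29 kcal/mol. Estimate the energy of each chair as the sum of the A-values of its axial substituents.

axial

Chair I (bromo axial, nitro axial, trifluoromethyl equatorial): E = 1.62 kcal/mol.
Chair II (bromo equatorial, nitro equatorial, trifluoromethyl axial): E = 2.29 kcal/mol.
Chair I is the more stable (lower-energy) conformer, and in that chair the nitro group is axial.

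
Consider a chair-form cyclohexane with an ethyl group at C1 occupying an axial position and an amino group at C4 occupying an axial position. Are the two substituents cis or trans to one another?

trans

C1 and C4 have opposite parity, so their axial bonds point in opposite directions.
With opposite-parity carbons, two substituents on the same face are one axial and one equatorial; opposite faces give both axial or both equatorial.
Here the groups are axial/axial → opposite face → trans.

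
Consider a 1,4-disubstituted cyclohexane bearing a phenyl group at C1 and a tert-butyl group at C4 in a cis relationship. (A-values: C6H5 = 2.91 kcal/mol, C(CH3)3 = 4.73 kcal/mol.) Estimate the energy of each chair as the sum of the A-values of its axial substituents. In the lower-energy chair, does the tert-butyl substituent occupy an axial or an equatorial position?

C1 and C4 have opposite parity, so for the cis isomer the two substituents are one axial and one equatorial in each chair.
Chair I (phenyl axial, tert-butyl equatorial): E = 2.91 kcal/mol.
Chair II (phenyl equatorial, tert-butyl axial): E = 4.73 kcal/mol.
Chair I is the more stable (lower-energy) conformer, and in that chair the tert-butyl group is equatorial.

equatorial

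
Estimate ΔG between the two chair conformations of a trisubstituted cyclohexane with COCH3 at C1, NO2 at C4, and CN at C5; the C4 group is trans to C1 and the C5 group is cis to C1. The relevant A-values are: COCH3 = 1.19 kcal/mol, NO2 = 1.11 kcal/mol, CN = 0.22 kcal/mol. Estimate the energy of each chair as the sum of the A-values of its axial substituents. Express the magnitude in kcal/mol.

Chair I (acetyl axial, nitro axial, cyano axial): E = 2.52 kcal/mol.
Chair II (acetyl equatorial, nitro equatorial, cyano equatorial): E = 0.00 kcal/mol.
ΔE = 2.52 − 0.00 = 2.52 kcal/mol; chair II is more stable.

2.52 kcal/mol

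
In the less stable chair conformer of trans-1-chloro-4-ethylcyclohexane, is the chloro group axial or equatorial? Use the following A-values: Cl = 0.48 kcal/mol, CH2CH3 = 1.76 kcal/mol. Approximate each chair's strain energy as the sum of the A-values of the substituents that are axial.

C1 and C4 have opposite parity, so for the trans isomer the two substituents are e,e in one chair and a,a in the other.
Chair I (chloro axial, ethyl axial): E = 2.24 kcal/mol.
Chair II (chloro equatorial, ethyl equatorial): E = 0.00 kcal/mol.
Chair I is the less stable (higher-energy) conformer, and in that chair the chloro group is axial.

axial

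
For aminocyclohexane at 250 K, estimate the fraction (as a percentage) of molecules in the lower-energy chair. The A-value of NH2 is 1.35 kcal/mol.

One chair has the amino group axial (E = 1.35 kcal/mol) and the other has it equatorial (E = 0).
ΔG = 1.35 kcal/mol between the two chairs.
K = exp(ΔG/RT) with R = 1.987×10⁻³ kcal mol⁻¹ K⁻¹ and T = 250 K gives K ≈ 15.1.
Fraction in the lower-energy chair = K/(K+1) = 93.8%.

93.8%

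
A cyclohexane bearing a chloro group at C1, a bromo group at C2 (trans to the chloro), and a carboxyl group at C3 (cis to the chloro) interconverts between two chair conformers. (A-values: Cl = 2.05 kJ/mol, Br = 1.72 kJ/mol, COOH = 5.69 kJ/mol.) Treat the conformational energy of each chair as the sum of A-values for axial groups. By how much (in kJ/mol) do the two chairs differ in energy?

Chair I (chloro axial, bromo axial, carboxyl axial): E = 9.46 kJ/mol.
Chair II (chloro equatorial, bromo equatorial, carboxyl equatorial): E = 0.00 kJ/mol.
ΔE = 9.46 − 0.00 = 9.46 kJ/mol; chair II is more stable.

9.46 kJ/mol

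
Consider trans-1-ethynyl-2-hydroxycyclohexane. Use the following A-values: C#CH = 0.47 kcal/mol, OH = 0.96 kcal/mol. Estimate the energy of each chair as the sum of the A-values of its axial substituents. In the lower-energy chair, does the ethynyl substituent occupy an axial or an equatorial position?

equatorial

C1 and C2 have opposite parity, so for the trans isomer the two substituents are e,e in one chair and a,a in the other.
Chair I (ethynyl axial, hydroxyl axial): E = 1.43 kcal/mol.
Chair II (ethynyl equatorial, hydroxyl equatorial): E = 0.00 kcal/mol.
Chair II is the more stable (lower-energy) conformer, and in that chair the ethynyl group is equatorial.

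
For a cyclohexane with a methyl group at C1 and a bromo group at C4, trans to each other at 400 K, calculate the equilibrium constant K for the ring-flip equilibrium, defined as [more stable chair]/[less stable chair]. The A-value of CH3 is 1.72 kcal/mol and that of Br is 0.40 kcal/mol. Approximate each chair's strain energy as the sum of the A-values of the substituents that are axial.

K ≈ 14.4

C1 and C4 have opposite parity, so for the trans isomer the two substituents are e,e in one chair and a,a in the other.
Chair I (methyl axial, bromo axial): E = 2.12 kcal/mol; chair II (methyl equatorial, bromo equatorial): E = 0.00 kcal/mol.
ΔG = 2.12 kcal/mol between the two chairs.
K = exp(ΔG/RT) with R = 1.987×10⁻³ kcal mol⁻¹ K⁻¹ and T = 400 K gives K ≈ 14.4.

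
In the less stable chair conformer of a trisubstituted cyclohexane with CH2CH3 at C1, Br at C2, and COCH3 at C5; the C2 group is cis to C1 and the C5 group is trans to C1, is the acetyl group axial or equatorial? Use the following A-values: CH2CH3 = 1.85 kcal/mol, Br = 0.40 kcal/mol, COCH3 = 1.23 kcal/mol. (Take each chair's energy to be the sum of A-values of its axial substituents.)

Chair I (ethyl axial, bromo equatorial, acetyl equatorial): E = 1.85 kcal/mol.
Chair II (ethyl equatorial, bromo axial, acetyl axial): E = 1.63 kcal/mol.
Chair I is the less stable (higher-energy) conformer, and in that chair the acetyl group is equatorial.

equatorial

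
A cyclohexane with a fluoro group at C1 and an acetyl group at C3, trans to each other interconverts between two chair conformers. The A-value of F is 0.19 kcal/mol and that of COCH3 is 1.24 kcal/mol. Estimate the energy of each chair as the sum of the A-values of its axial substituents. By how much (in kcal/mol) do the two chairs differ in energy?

1.05 kcal/mol

C1 and C3 have the same parity, so for the trans isomer the two substituents are one axial and one equatorial in each chair.
Chair I (fluoro axial, acetyl equatorial): E = 0.19 kcal/mol.
Chair II (fluoro equatorial, acetyl axial): E = 1.24 kcal/mol.
ΔE = 1.24 − 0.19 = 1.05 kcal/mol; chair I is more stable.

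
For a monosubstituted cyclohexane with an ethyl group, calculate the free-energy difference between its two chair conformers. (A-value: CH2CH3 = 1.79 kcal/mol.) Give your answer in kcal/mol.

1.79 kcal/mol

A monosubstituted cyclohexane has one chair with the ethyl group axial (E = A = 1.79 kcal/mol) and one with it equatorial (E = 0).
ΔE = 1.79 − 0 = 1.79 kcal/mol.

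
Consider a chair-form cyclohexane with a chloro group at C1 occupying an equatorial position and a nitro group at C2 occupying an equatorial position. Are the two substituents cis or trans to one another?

trans

C1 and C2 have opposite parity, so their axial bonds point in opposite directions.
With opposite-parity carbons, two substituents on the same face are one axial and one equatorial; opposite faces give both axial or both equatorial.
Here the groups are equatorial/equatorial → opposite face → trans.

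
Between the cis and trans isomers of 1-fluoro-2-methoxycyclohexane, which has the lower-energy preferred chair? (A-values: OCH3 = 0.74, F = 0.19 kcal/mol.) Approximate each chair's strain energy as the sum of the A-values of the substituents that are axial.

At 1,2 positions (parity opposite): cis → (a,e or e,a); trans → (e,e or a,a).
Best chair for cis: E = 0.19 kcal/mol; best chair for trans: E = 0.00 kcal/mol.
The trans isomer is lower by 0.19 kcal/mol.

trans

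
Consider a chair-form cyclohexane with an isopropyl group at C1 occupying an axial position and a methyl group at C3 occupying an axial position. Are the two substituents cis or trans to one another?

C1 and C3 have the same parity, so their axial bonds point in the same direction.
With same-parity carbons, two substituents on the same face are both axial or both equatorial; opposite faces give one of each.
Here the groups are axial/axial → same face → cis.

cis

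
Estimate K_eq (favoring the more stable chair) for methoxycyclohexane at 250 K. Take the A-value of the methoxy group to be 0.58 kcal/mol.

K ≈ 3.21

One chair has the methoxy group axial (E = 0.58 kcal/mol) and the other has it equatorial (E = 0).
ΔG = 0.58 kcal/mol between the two chairs.
K = exp(ΔG/RT) with R = 1.987×10⁻³ kcal mol⁻¹ K⁻¹ and T = 250 K gives K ≈ 3.21.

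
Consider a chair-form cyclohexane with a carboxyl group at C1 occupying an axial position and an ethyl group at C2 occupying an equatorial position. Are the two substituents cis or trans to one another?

cis

C1 and C2 have opposite parity, so their axial bonds point in opposite directions.
With opposite-parity carbons, two substituents on the same face are one axial and one equatorial; opposite faces give both axial or both equatorial.
Here the groups are axial/equatorial → same face → cis.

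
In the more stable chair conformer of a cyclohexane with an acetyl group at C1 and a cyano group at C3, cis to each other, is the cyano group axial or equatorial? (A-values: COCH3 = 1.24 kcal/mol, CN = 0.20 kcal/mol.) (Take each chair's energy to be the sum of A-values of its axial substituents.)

C1 and C3 have the same parity, so for the cis isomer the two substituents are e,e in one chair and a,a in the other.
Chair I (acetyl axial, cyano axial): E = 1.44 kcal/mol.
Chair II (acetyl equatorial, cyano equatorial): E = 0.00 kcal/mol.
Chair II is the more stable (lower-energy) conformer, and in that chair the cyano group is equatorial.

equatorial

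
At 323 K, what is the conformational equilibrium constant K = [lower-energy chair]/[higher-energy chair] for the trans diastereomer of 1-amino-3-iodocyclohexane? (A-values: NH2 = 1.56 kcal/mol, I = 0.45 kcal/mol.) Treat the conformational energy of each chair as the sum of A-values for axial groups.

C1 and C3 have the same parity, so for the trans isomer the two substituents are one axial and one equatorial in each chair.
Chair I (amino axial, iodo equatorial): E = 1.56 kcal/mol; chair II (amino equatorial, iodo axial): E = 0.45 kcal/mol.
ΔG = 1.11 kcal/mol between the two chairs.
K = exp(ΔG/RT) with R = 1.987×10⁻³ kcal mol⁻¹ K⁻¹ and T = 323 K gives K ≈ 5.64.

K ≈ 5.64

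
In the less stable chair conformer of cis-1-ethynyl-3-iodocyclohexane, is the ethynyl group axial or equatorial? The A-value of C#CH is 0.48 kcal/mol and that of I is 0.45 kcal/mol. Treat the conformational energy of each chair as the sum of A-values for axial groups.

C1 and C3 have the same parity, so for the cis isomer the two substituents are e,e in one chair and a,a in the other.
Chair I (ethynyl axial, iodo axial): E = 0.93 kcal/mol.
Chair II (ethynyl equatorial, iodo equatorial): E = 0.00 kcal/mol.
Chair I is the less stable (higher-energy) conformer, and in that chair the ethynyl group is axial.

axial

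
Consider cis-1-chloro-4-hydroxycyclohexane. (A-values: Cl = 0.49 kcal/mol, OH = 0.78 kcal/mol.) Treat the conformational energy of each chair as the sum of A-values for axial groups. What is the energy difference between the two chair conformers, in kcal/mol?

C1 and C4 have opposite parity, so for the cis isomer the two substituents are one axial and one equatorial in each chair.
Chair I (chloro axial, hydroxyl equatorial): E = 0.49 kcal/mol.
Chair II (chloro equatorial, hydroxyl axial): E = 0.78 kcal/mol.
ΔE = 0.78 − 0.49 = 0.29 kcal/mol; chair I is more stable.

0.29 kcal/mol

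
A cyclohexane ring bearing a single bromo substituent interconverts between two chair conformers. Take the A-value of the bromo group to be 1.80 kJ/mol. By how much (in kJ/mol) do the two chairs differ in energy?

1.80 kJ/mol

A monosubstituted cyclohexane has one chair with the bromo group axial (E = A = 1.80 kJ/mol) and one with it equatorial (E = 0).
ΔE = 1.80 − 0 = 1.80 kJ/mol.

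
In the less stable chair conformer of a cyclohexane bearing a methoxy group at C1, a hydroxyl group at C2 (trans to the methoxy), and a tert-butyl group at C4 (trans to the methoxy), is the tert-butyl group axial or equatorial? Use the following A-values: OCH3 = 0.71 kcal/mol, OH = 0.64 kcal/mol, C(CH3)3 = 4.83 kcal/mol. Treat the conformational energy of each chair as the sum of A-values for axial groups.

axial

Chair I (methoxy axial, hydroxyl axial, tert-butyl axial): E = 6.18 kcal/mol.
Chair II (methoxy equatorial, hydroxyl equatorial, tert-butyl equatorial): E = 0.00 kcal/mol.
Chair I is the less stable (higher-energy) conformer, and in that chair the tert-butyl group is axial.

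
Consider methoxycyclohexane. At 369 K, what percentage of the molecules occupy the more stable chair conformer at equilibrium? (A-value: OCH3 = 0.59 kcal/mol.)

69.1%

One chair has the methoxy group axial (E = 0.59 kcal/mol) and the other has it equatorial (E = 0).
ΔG = 0.59 kcal/mol between the two chairs.
K = exp(ΔG/RT) with R = 1.987×10⁻³ kcal mol⁻¹ K⁻¹ and T = 369 K gives K ≈ 2.24.
Fraction in the lower-energy chair = K/(K+1) = 69.1%.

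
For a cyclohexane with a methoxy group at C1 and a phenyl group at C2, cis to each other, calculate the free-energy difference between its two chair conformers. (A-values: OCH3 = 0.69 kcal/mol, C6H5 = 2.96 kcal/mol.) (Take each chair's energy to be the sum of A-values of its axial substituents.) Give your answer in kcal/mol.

2.27 kcal/mol

C1 and C2 have opposite parity, so for the cis isomer the two substituents are one axial and one equatorial in each chair.
Chair I (methoxy axial, phenyl equatorial): E = 0.69 kcal/mol.
Chair II (methoxy equatorial, phenyl axial): E = 2.96 kcal/mol.
ΔE = 2.96 − 0.69 = 2.27 kcal/mol; chair I is more stable.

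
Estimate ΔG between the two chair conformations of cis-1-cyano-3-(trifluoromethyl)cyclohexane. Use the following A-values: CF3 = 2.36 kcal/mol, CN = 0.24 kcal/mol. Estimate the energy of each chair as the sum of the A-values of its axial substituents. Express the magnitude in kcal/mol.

2.60 kcal/mol

C1 and C3 have the same parity, so for the cis isomer the two substituents are e,e in one chair and a,a in the other.
Chair I (trifluoromethyl axial, cyano axial): E = 2.60 kcal/mol.
Chair II (trifluoromethyl equatorial, cyano equatorial): E = 0.00 kcal/mol.
ΔE = 2.60 − 0.00 = 2.60 kcal/mol; chair II is more stable.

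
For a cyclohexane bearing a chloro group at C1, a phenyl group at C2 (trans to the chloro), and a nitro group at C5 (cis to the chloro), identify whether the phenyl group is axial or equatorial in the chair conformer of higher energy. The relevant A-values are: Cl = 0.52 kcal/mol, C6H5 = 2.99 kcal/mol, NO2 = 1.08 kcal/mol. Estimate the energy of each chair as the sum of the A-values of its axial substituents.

Chair I (chloro axial, phenyl axial, nitro axial): E = 4.59 kcal/mol.
Chair II (chloro equatorial, phenyl equatorial, nitro equatorial): E = 0.00 kcal/mol.
Chair I is the less stable (higher-energy) conformer, and in that chair the phenyl group is axial.

axial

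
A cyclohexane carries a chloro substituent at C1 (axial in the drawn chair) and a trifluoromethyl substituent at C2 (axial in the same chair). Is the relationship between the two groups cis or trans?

trans

C1 and C2 have opposite parity, so their axial bonds point in opposite directions.
With opposite-parity carbons, two substituents on the same face are one axial and one equatorial; opposite faces give both axial or both equatorial.
Here the groups are axial/axial → opposite face → trans.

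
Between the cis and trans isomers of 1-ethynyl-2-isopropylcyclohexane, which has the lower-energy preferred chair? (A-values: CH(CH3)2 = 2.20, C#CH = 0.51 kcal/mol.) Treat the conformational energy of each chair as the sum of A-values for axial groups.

trans

At 1,2 positions (parity opposite): cis → (a,e or e,a); trans → (e,e or a,a).
Best chair for cis: E = 0.51 kcal/mol; best chair for trans: E = 0.00 kcal/mol.
The trans isomer is lower by 0.51 kcal/mol.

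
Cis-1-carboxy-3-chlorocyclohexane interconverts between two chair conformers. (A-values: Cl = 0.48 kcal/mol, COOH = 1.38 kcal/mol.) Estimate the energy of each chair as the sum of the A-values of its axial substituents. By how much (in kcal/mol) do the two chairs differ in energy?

1.86 kcal/mol

C1 and C3 have the same parity, so for the cis isomer the two substituents are e,e in one chair and a,a in the other.
Chair I (chloro axial, carboxyl axial): E = 1.86 kcal/mol.
Chair II (chloro equatorial, carboxyl equatorial): E = 0.00 kcal/mol.
ΔE = 1.86 − 0.00 = 1.86 kcal/mol; chair II is more stable.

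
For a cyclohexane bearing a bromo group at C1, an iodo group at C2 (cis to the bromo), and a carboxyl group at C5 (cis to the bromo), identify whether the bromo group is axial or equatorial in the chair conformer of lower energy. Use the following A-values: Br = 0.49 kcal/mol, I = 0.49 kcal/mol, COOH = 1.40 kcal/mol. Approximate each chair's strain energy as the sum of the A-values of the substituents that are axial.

Chair I (bromo axial, iodo equatorial, carboxyl axial): E = 1.89 kcal/mol.
Chair II (bromo equatorial, iodo axial, carboxyl equatorial): E = 0.49 kcal/mol.
Chair II is the more stable (lower-energy) conformer, and in that chair the bromo group is equatorial.

equatorial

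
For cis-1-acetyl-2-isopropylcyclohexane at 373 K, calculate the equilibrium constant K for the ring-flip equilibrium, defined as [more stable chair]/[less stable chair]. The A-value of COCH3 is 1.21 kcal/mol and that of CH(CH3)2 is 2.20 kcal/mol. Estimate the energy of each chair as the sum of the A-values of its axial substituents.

K ≈ 3.80

C1 and C2 have opposite parity, so for the cis isomer the two substituents are one axial and one equatorial in each chair.
Chair I (acetyl axial, isopropyl equatorial): E = 1.21 kcal/mol; chair II (acetyl equatorial, isopropyl axial): E = 2.20 kcal/mol.
ΔG = 0.99 kcal/mol between the two chairs.
K = exp(ΔG/RT) with R = 1.987×10⁻³ kcal mol⁻¹ K⁻¹ and T = 373 K gives K ≈ 3.8.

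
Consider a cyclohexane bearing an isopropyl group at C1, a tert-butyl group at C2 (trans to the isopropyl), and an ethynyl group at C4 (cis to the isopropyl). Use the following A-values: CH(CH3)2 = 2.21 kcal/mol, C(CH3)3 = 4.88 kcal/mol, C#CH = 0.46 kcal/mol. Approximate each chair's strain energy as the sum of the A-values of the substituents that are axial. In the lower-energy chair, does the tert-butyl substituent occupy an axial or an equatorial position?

Chair I (isopropyl axial, tert-butyl axial, ethynyl equatorial): E = 7.09 kcal/mol.
Chair II (isopropyl equatorial, tert-butyl equatorial, ethynyl axial): E = 0.46 kcal/mol.
Chair II is the more stable (lower-energy) conformer, and in that chair the tert-butyl group is equatorial.

equatorial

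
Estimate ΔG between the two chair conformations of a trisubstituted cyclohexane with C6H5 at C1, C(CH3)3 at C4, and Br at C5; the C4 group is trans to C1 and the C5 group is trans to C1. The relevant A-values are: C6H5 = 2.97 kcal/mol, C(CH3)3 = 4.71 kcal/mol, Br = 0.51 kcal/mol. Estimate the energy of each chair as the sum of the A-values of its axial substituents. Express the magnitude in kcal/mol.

Chair I (phenyl axial, tert-butyl axial, bromo equatorial): E = 7.68 kcal/mol.
Chair II (phenyl equatorial, tert-butyl equatorial, bromo axial): E = 0.51 kcal/mol.
ΔE = 7.68 − 0.51 = 7.17 kcal/mol; chair II is more stable.

7.17 kcal/mol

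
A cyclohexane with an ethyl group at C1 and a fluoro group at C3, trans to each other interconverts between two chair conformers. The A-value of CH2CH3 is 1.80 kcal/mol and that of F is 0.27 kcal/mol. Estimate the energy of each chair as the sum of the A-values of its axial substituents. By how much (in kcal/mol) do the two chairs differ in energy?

C1 and C3 have the same parity, so for the trans isomer the two substituents are one axial and one equatorial in each chair.
Chair I (ethyl axial, fluoro equatorial): E = 1.80 kcal/mol.
Chair II (ethyl equatorial, fluoro axial): E = 0.27 kcal/mol.
ΔE = 1.80 − 0.27 = 1.53 kcal/mol; chair II is more stable.

1.53 kcal/mol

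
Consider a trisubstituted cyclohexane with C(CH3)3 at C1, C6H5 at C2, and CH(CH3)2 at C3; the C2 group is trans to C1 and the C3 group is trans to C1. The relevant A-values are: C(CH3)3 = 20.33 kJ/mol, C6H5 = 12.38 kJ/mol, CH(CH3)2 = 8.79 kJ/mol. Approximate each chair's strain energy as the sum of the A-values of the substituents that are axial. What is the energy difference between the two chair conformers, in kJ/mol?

Chair I (tert-butyl axial, phenyl axial, isopropyl equatorial): E = 32.71 kJ/mol.
Chair II (tert-butyl equatorial, phenyl equatorial, isopropyl axial): E = 8.79 kJ/mol.
ΔE = 32.71 − 8.79 = 23.92 kJ/mol; chair II is more stable.

23.92 kJ/mol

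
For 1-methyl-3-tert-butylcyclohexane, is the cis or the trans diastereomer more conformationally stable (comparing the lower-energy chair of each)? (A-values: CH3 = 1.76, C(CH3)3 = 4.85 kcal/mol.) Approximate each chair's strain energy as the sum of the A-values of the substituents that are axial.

At 1,3 positions (parity same): cis → (e,e or a,a); trans → (a,e or e,a).
Best chair for cis: E = 0.00 kcal/mol; best chair for trans: E = 1.76 kcal/mol.
The cis isomer is lower by 1.76 kcal/mol.

cis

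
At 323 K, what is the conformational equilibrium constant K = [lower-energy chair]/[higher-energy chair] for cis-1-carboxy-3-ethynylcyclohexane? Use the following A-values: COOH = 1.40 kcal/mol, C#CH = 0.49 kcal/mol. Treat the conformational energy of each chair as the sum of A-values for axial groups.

C1 and C3 have the same parity, so for the cis isomer the two substituents are e,e in one chair and a,a in the other.
Chair I (carboxyl axial, ethynyl axial): E = 1.89 kcal/mol; chair II (carboxyl equatorial, ethynyl equatorial): E = 0.00 kcal/mol.
ΔG = 1.89 kcal/mol between the two chairs.
K = exp(ΔG/RT) with R = 1.987×10⁻³ kcal mol⁻¹ K⁻¹ and T = 323 K gives K ≈ 19.

K ≈ 19.0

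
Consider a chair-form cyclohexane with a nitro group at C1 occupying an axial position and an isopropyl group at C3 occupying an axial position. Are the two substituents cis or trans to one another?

cis

C1 and C3 have the same parity, so their axial bonds point in the same direction.
With same-parity carbons, two substituents on the same face are both axial or both equatorial; opposite faces give one of each.
Here the groups are axial/axial → same face → cis.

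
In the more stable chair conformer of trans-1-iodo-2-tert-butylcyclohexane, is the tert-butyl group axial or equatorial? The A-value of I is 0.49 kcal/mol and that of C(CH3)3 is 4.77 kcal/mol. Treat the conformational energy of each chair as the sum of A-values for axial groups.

C1 and C2 have opposite parity, so for the trans isomer the two substituents are e,e in one chair and a,a in the other.
Chair I (iodo axial, tert-butyl axial): E = 5.26 kcal/mol.
Chair II (iodo equatorial, tert-butyl equatorial): E = 0.00 kcal/mol.
Chair II is the more stable (lower-energy) conformer, and in that chair the tert-butyl group is equatorial.

equatorial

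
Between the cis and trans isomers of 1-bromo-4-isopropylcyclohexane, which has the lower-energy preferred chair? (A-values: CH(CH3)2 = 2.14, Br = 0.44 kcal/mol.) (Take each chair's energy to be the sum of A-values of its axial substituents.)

trans

At 1,4 positions (parity opposite): cis → (a,e or e,a); trans → (e,e or a,a).
Best chair for cis: E = 0.44 kcal/mol; best chair for trans: E = 0.00 kcal/mol.
The trans isomer is lower by 0.44 kcal/mol.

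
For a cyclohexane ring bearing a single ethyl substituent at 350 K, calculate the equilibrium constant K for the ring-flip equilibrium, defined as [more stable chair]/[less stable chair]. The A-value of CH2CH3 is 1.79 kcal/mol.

One chair has the ethyl group axial (E = 1.79 kcal/mol) and the other has it equatorial (E = 0).
ΔG = 1.79 kcal/mol between the two chairs.
K = exp(ΔG/RT) with R = 1.987×10⁻³ kcal mol⁻¹ K⁻¹ and T = 350 K gives K ≈ 13.1.

K ≈ 13.1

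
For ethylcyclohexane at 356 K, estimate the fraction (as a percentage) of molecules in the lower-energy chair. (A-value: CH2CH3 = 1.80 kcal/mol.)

One chair has the ethyl group axial (E = 1.80 kcal/mol) and the other has it equatorial (E = 0).
ΔG = 1.80 kcal/mol between the two chairs.
K = exp(ΔG/RT) with R = 1.987×10⁻³ kcal mol⁻¹ K⁻¹ and T = 356 K gives K ≈ 12.7.
Fraction in the lower-energy chair = K/(K+1) = 92.7%.

92.7%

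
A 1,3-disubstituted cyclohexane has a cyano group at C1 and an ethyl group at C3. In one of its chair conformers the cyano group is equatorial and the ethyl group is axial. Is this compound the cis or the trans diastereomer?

C1 and C3 have the same parity, so their axial bonds point in the same direction.
With same-parity carbons, two substituents on the same face are both axial or both equatorial; opposite faces give one of each.
Here the groups are equatorial/axial → opposite face → trans.

trans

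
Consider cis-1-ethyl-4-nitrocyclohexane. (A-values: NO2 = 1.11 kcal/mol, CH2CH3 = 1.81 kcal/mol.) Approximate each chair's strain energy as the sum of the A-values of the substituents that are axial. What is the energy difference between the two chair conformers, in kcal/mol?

C1 and C4 have opposite parity, so for the cis isomer the two substituents are one axial and one equatorial in each chair.
Chair I (nitro axial, ethyl equatorial): E = 1.11 kcal/mol.
Chair II (nitro equatorial, ethyl axial): E = 1.81 kcal/mol.
ΔE = 1.81 − 1.11 = 0.70 kcal/mol; chair I is more stable.

0.70 kcal/mol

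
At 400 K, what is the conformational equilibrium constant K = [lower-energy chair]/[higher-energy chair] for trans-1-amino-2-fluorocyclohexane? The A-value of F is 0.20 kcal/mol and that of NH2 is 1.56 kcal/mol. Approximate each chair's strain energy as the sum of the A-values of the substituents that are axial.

C1 and C2 have opposite parity, so for the trans isomer the two substituents are e,e in one chair and a,a in the other.
Chair I (fluoro axial, amino axial): E = 1.76 kcal/mol; chair II (fluoro equatorial, amino equatorial): E = 0.00 kcal/mol.
ΔG = 1.76 kcal/mol between the two chairs.
K = exp(ΔG/RT) with R = 1.987×10⁻³ kcal mol⁻¹ K⁻¹ and T = 400 K gives K ≈ 9.16.

K ≈ 9.16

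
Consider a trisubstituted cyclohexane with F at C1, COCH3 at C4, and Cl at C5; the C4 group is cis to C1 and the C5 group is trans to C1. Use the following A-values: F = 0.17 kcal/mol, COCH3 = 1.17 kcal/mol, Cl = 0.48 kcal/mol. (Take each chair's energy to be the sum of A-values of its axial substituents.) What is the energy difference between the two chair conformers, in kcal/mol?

Chair I (fluoro axial, acetyl equatorial, chloro equatorial): E = 0.17 kcal/mol.
Chair II (fluoro equatorial, acetyl axial, chloro axial): E = 1.65 kcal/mol.
ΔE = 1.65 − 0.17 = 1.48 kcal/mol; chair I is more stable.

1.48 kcal/mol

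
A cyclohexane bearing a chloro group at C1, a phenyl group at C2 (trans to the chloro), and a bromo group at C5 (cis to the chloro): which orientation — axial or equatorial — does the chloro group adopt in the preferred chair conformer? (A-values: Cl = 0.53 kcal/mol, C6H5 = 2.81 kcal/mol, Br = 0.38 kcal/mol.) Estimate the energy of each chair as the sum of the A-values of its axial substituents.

Chair I (chloro axial, phenyl axial, bromo axial): E = 3.72 kcal/mol.
Chair II (chloro equatorial, phenyl equatorial, bromo equatorial): E = 0.00 kcal/mol.
Chair II is the more stable (lower-energy) conformer, and in that chair the chloro group is equatorial.

equatorial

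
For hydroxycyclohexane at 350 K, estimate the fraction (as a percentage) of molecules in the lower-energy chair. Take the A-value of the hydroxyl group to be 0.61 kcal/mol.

70.6%

One chair has the hydroxyl group axial (E = 0.61 kcal/mol) and the other has it equatorial (E = 0).
ΔG = 0.61 kcal/mol between the two chairs.
K = exp(ΔG/RT) with R = 1.987×10⁻³ kcal mol⁻¹ K⁻¹ and T = 350 K gives K ≈ 2.4.
Fraction in the lower-energy chair = K/(K+1) = 70.6%.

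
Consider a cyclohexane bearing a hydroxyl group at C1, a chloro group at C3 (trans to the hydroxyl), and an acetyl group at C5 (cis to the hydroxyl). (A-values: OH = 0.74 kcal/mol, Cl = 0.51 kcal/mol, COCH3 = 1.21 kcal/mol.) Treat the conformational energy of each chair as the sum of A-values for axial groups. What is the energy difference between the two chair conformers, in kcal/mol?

Chair I (hydroxyl axial, chloro equatorial, acetyl axial): E = 1.95 kcal/mol.
Chair II (hydroxyl equatorial, chloro axial, acetyl equatorial): E = 0.51 kcal/mol.
ΔE = 1.95 − 0.51 = 1.44 kcal/mol; chair II is more stable.

1.44 kcal/mol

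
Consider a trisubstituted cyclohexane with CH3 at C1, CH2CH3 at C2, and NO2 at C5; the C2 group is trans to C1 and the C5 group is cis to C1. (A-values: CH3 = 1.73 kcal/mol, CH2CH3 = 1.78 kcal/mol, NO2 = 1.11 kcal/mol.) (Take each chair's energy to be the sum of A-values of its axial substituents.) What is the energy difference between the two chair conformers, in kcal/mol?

4.62 kcal/mol

Chair I (methyl axial, ethyl axial, nitro axial): E = 4.62 kcal/mol.
Chair II (methyl equatorial, ethyl equatorial, nitro equatorial): E = 0.00 kcal/mol.
ΔE = 4.62 − 0.00 = 4.62 kcal/mol; chair II is more stable.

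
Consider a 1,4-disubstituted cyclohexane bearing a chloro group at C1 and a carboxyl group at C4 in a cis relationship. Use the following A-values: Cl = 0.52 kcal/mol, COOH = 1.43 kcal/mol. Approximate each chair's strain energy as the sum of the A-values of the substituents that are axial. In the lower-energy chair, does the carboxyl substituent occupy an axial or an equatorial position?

equatorial

C1 and C4 have opposite parity, so for the cis isomer the two substituents are one axial and one equatorial in each chair.
Chair I (chloro axial, carboxyl equatorial): E = 0.52 kcal/mol.
Chair II (chloro equatorial, carboxyl axial): E = 1.43 kcal/mol.
Chair I is the more stable (lower-energy) conformer, and in that chair the carboxyl group is equatorial.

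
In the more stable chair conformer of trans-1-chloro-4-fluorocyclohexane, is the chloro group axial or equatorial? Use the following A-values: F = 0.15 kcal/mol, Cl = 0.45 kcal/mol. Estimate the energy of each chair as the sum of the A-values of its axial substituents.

equatorial

C1 and C4 have opposite parity, so for the trans isomer the two substituents are e,e in one chair and a,a in the other.
Chair I (fluoro axial, chloro axial): E = 0.60 kcal/mol.
Chair II (fluoro equatorial, chloro equatorial): E = 0.00 kcal/mol.
Chair II is the more stable (lower-energy) conformer, and in that chair the chloro group is equatorial.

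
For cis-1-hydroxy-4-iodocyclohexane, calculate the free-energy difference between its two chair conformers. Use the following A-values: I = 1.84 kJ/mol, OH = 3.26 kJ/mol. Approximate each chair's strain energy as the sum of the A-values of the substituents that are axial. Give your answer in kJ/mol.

1.42 kJ/mol

C1 and C4 have opposite parity, so for the cis isomer the two substituents are one axial and one equatorial in each chair.
Chair I (iodo axial, hydroxyl equatorial): E = 1.84 kJ/mol.
Chair II (iodo equatorial, hydroxyl axial): E = 3.26 kJ/mol.
ΔE = 3.26 − 1.84 = 1.42 kJ/mol; chair I is more stable.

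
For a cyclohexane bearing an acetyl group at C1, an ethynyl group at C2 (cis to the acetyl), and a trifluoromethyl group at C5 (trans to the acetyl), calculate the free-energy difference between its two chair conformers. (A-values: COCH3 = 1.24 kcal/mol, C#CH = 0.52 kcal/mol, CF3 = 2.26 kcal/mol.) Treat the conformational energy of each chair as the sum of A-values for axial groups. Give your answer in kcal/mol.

1.54 kcal/mol

Chair I (acetyl axial, ethynyl equatorial, trifluoromethyl equatorial): E = 1.24 kcal/mol.
Chair II (acetyl equatorial, ethynyl axial, trifluoromethyl axial): E = 2.78 kcal/mol.
ΔE = 2.78 − 1.24 = 1.54 kcal/mol; chair I is more stable.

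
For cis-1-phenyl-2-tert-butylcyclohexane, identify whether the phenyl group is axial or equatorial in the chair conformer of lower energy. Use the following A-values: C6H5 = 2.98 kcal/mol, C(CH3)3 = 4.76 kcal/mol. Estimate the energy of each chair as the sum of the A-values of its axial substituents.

axial

C1 and C2 have opposite parity, so for the cis isomer the two substituents are one axial and one equatorial in each chair.
Chair I (phenyl axial, tert-butyl equatorial): E = 2.98 kcal/mol.
Chair II (phenyl equatorial, tert-butyl axial): E = 4.76 kcal/mol.
Chair I is the more stable (lower-energy) conformer, and in that chair the phenyl group is axial.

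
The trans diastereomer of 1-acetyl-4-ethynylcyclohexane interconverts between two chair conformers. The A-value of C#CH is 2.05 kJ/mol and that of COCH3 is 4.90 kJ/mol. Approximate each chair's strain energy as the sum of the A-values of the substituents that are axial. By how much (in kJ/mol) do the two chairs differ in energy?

6.95 kJ/mol

C1 and C4 have opposite parity, so for the trans isomer the two substituents are e,e in one chair and a,a in the other.
Chair I (ethynyl axial, acetyl axial): E = 6.95 kJ/mol.
Chair II (ethynyl equatorial, acetyl equatorial): E = 0.00 kJ/mol.
ΔE = 6.95 − 0.00 = 6.95 kJ/mol; chair II is more stable.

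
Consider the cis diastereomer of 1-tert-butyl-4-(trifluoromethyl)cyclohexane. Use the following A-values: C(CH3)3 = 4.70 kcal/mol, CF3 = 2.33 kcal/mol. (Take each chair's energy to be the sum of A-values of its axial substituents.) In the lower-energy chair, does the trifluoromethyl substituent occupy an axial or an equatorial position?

axial

C1 and C4 have opposite parity, so for the cis isomer the two substituents are one axial and one equatorial in each chair.
Chair I (tert-butyl axial, trifluoromethyl equatorial): E = 4.70 kcal/mol.
Chair II (tert-butyl equatorial, trifluoromethyl axial): E = 2.33 kcal/mol.
Chair II is the more stable (lower-energy) conformer, and in that chair the trifluoromethyl group is axial.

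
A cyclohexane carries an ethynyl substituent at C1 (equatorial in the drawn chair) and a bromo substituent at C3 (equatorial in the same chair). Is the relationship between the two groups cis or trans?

C1 and C3 have the same parity, so their axial bonds point in the same direction.
With same-parity carbons, two substituents on the same face are both axial or both equatorial; opposite faces give one of each.
Here the groups are equatorial/equatorial → same face → cis.

cis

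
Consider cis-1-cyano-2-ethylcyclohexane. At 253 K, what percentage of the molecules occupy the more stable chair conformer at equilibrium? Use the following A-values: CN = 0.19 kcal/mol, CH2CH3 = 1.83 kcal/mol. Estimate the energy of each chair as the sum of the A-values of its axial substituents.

C1 and C2 have opposite parity, so for the cis isomer the two substituents are one axial and one equatorial in each chair.
Chair I (cyano axial, ethyl equatorial): E = 0.19 kcal/mol; chair II (cyano equatorial, ethyl axial): E = 1.83 kcal/mol.
ΔG = 1.64 kcal/mol between the two chairs.
K = exp(ΔG/RT) with R = 1.987×10⁻³ kcal mol⁻¹ K⁻¹ and T = 253 K gives K ≈ 26.1.
Fraction in the lower-energy chair = K/(K+1) = 96.3%.

96.3%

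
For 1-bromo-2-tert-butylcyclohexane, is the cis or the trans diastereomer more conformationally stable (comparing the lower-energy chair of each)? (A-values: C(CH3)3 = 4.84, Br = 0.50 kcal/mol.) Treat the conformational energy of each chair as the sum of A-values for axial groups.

At 1,2 positions (parity opposite): cis → (a,e or e,a); trans → (e,e or a,a).
Best chair for cis: E = 0.50 kcal/mol; best chair for trans: E = 0.00 kcal/mol.
The trans isomer is lower by 0.50 kcal/mol.

trans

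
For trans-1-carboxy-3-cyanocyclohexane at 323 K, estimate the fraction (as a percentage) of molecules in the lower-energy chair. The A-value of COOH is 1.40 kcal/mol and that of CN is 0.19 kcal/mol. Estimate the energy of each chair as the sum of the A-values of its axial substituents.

86.8%

C1 and C3 have the same parity, so for the trans isomer the two substituents are one axial and one equatorial in each chair.
Chair I (carboxyl axial, cyano equatorial): E = 1.40 kcal/mol; chair II (carboxyl equatorial, cyano axial): E = 0.19 kcal/mol.
ΔG = 1.21 kcal/mol between the two chairs.
K = exp(ΔG/RT) with R = 1.987×10⁻³ kcal mol⁻¹ K⁻¹ and T = 323 K gives K ≈ 6.59.
Fraction in the lower-energy chair = K/(K+1) = 86.8%.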